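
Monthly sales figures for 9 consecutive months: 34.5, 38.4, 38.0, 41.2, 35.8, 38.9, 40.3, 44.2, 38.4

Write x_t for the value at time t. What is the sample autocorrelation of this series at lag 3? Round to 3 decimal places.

-0.333

Mean x̄ = (34.5 + 38.4 + 38.0 + 41.2 + 35.8 + 38.9 + 40.3 + 44.2 + 38.4)/9 = 38.8556
Σ(x_t−x̄)(x_{t+3}−x̄) = (-10.2114) + (1.3920) + (-0.0380) + (3.3864) + (-16.3302) + (-0.0202) = -21.8215
Denominator Σ(x_t−x̄)² = 65.6022
r_3 = -21.8215 / 65.6022 = -0.333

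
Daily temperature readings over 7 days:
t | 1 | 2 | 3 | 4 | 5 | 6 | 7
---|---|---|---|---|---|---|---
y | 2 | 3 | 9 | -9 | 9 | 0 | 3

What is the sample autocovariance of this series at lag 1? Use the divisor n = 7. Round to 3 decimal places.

-23.434

Mean ȳ = (2 + 3 + 9 − 9 + 9 + 0 + 3)/7 = 2.4286
Deviations: -0.4286, 0.5714, 6.5714, -11.4286, 6.5714, -2.4286, 0.5714
Σ_{t=1}^{6}(y_t−ȳ)(y_{t+1}−ȳ) = -164.0408
γ_1 = -164.0408 / 7 = -23.434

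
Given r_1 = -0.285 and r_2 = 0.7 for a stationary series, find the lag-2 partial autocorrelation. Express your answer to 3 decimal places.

φ_{22} = (r_2 − r_1²) / (1 − r_1²)
r_1² = (-0.285)² = 0.081225
Numerator = 0.7 − 0.0812 = 0.6188; denominator = 1 − 0.0812 = 0.9188
φ_{22} = 0.6188 / 0.9188 = 0.673

0.673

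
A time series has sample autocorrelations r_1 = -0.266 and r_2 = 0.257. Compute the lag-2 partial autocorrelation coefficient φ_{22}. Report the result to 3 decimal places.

φ_{22} = (r_2 − r_1²) / (1 − r_1²)
r_1² = (-0.266)² = 0.070756
Numerator = 0.257 − 0.0708 = 0.1862; denominator = 1 − 0.0708 = 0.9292
φ_{22} = 0.1862 / 0.9292 = 0.200

0.200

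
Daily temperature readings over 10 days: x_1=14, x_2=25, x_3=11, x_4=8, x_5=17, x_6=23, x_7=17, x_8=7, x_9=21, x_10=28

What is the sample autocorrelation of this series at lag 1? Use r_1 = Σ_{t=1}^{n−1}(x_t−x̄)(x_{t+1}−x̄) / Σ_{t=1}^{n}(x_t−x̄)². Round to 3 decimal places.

-0.029

Mean x̄ = (14 + 25 + 11 + 8 + 17 + 23 + 17 + 7 + 21 + 28)/10 = 17.1000
Numerator Σ_{t=1}^{9}(x_t−x̄)(x_{t+1}−x̄) = -13.3100
Denominator Σ(x_t−x̄)² = 462.9000
r_1 = -13.3100 / 462.9000 = -0.029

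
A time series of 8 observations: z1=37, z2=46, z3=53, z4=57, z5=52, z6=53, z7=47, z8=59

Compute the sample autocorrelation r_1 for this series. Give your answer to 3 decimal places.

0.118

Mean z̄ = (37 + 46 + 53 + 57 + 52 + 53 + 47 + 59)/8 = 50.5000
Deviations from mean: -13.5000, -4.5000, 2.5000, 6.5000, 1.5000, 2.5000, -3.5000, 8.5000
Numerator Σ_{t=1}^{7}(z_t−z̄)(z_{t+1}−z̄) = 40.7500
Denominator Σ(z_t−z̄)² = 344.0000
r_1 = 40.7500 / 344.0000 = 0.118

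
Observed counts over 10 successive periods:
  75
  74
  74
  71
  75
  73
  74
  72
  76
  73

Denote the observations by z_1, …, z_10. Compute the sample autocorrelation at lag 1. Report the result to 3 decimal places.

Mean z̄ = (75 + 74 + 74 + 71 + 75 + 73 + 74 + 72 + 76 + 73)/10 = 73.7000
Numerator Σ_{t=1}^{9}(z_t−z̄)(z_{t+1}−z̄) = -10.9900
Denominator Σ(z_t−z̄)² = 20.1000
r_1 = -10.9900 / 20.1000 = -0.547

-0.547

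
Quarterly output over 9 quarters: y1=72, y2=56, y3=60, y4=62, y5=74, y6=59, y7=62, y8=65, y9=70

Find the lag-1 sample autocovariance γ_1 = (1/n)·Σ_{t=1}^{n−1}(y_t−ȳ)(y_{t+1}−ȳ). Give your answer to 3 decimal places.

Mean ȳ = (72 + 56 + 60 + 62 + 74 + 59 + 62 + 65 + 70)/9 = 64.4444
Σ_{t=1}^{8}(y_t−ȳ)(y_{t+1}−ȳ) = -75.7531
γ_1 = -75.7531 / 9 = -8.417

-8.417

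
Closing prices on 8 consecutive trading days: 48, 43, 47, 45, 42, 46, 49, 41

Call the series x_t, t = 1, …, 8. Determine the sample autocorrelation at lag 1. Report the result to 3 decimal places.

Mean x̄ = (48 + 43 + 47 + 45 + 42 + 46 + 49 + 41)/8 = 45.1250
Deviations from mean: 2.8750, -2.1250, 1.8750, -0.1250, -3.1250, 0.8750, 3.8750, -4.1250
Σ(x_t−x̄)(x_{t+1}−x̄) = (-6.1094) + (-3.9844) + (-0.2344) + (0.3906) + (-2.7344) + (3.3906) + (-15.9844) = -25.2656
Denominator Σ(x_t−x̄)² = 58.8750
r_1 = -25.2656 / 58.8750 = -0.429

-0.429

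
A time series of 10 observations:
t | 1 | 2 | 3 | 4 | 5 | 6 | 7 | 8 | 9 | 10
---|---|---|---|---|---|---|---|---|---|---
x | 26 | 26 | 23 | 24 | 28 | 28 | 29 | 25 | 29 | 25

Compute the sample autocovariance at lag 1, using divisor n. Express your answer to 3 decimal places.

Mean x̄ = (26 + 26 + 23 + 24 + 28 + 28 + 29 + 25 + 29 + 25)/10 = 26.3000
Σ_{t=1}^{9}(x_t−x̄)(x_{t+1}−x̄) = 1.7100
γ_1 = 1.7100 / 10 = 0.171

0.171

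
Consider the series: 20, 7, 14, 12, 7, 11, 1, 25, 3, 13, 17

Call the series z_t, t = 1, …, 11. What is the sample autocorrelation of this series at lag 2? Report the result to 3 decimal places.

0.219

Mean z̄ = (20 + 7 + 14 + 12 + 7 + 11 + 1 + 25 + 3 + 13 + 17)/11 = 11.8182
Numerator Σ_{t=1}^{9}(z_t−z̄)(z_{t+2}−z̄) = 112.9339
Denominator Σ(z_t−z̄)² = 515.6364
r_2 = 112.9339 / 515.6364 = 0.219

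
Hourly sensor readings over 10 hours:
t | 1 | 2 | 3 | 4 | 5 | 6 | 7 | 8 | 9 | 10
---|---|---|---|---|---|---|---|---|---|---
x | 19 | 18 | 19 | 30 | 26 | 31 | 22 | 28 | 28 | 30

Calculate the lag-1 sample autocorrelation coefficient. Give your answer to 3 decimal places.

0.263

Mean x̄ = (19 + 18 + 19 + 30 + 26 + 31 + 22 + 28 + 28 + 30)/10 = 25.1000
Numerator Σ_{t=1}^{9}(x_t−x̄)(x_{t+1}−x̄) = 61.7900
Denominator Σ(x_t−x̄)² = 234.9000
r_1 = 61.7900 / 234.9000 = 0.263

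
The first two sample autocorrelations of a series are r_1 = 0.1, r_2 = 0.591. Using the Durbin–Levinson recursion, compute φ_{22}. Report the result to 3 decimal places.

φ_{22} = (r_2 − r_1²) / (1 − r_1²)
r_1² = (0.1)² = 0.01
Numerator = 0.591 − 0.0100 = 0.5810; denominator = 1 − 0.0100 = 0.9900
φ_{22} = 0.5810 / 0.9900 = 0.587

0.587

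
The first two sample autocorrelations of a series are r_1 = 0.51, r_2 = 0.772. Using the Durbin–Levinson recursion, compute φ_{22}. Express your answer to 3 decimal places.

0.692

φ_{22} = (r_2 − r_1²) / (1 − r_1²)
r_1² = (0.51)² = 0.2601
Numerator = 0.772 − 0.2601 = 0.5119; denominator = 1 − 0.2601 = 0.7399
φ_{22} = 0.5119 / 0.7399 = 0.692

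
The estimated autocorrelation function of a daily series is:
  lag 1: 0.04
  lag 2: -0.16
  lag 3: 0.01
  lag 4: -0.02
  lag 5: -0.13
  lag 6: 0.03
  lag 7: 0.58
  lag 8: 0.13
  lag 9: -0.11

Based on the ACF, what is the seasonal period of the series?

The largest autocorrelation is r_7 = 0.58; the remaining lags stay at or below 0.13.
The dominant spike at lag 7 indicates a seasonal period of 7.

7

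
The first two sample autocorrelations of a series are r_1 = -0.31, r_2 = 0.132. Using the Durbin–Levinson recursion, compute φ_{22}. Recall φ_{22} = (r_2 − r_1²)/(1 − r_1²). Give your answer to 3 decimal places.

0.040

φ_{22} = (r_2 − r_1²) / (1 − r_1²)
r_1² = (-0.31)² = 0.0961
Numerator = 0.132 − 0.0961 = 0.0359; denominator = 1 − 0.0961 = 0.9039
φ_{22} = 0.0359 / 0.9039 = 0.040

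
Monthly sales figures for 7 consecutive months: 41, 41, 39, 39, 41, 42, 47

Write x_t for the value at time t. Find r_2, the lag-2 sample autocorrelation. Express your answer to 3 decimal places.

-0.015

Mean x̄ = (41 + 41 + 39 + 39 + 41 + 42 + 47)/7 = 41.4286
Deviations from mean: -0.4286, -0.4286, -2.4286, -2.4286, -0.4286, 0.5714, 5.5714
Σ(x_t−x̄)(x_{t+2}−x̄) = (1.0408) + (1.0408) + (1.0408) + (-1.3878) + (-2.3878) = -0.6531
Denominator Σ(x_t−x̄)² = 43.7143
r_2 = -0.6531 / 43.7143 = -0.015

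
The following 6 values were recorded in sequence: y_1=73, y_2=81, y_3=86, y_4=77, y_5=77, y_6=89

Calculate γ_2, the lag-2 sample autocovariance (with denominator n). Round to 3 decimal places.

Mean ȳ = (73 + 81 + 86 + 77 + 77 + 89)/6 = 80.5000
Σ_{t=1}^{4}(y_t−ȳ)(y_{t+2}−ȳ) = -92.0000
γ_2 = -92.0000 / 6 = -15.333

-15.333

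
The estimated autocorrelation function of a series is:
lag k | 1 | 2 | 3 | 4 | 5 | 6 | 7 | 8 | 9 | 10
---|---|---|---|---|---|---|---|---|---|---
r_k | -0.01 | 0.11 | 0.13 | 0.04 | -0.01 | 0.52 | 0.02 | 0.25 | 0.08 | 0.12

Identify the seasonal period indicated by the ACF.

6

The largest autocorrelation is r_6 = 0.52; the remaining lags stay at or below 0.25.
The dominant spike at lag 6 indicates a seasonal period of 6.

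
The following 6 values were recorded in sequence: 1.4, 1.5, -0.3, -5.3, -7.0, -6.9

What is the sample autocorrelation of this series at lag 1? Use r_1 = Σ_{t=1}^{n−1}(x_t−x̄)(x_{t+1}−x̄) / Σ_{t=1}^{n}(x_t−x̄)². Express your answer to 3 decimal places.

0.605

Mean x̄ = (1.4 + 1.5 − 0.3 − 5.3 − 7.0 − 6.9)/6 = -2.7667
Deviations from mean: 4.1667, 4.2667, 2.4667, -2.5333, -4.2333, -4.1333
Σ(x_t−x̄)(x_{t+1}−x̄) = (17.7778) + (10.5244) + (-6.2489) + (10.7244) + (17.4978) = 50.2756
Denominator Σ(x_t−x̄)² = 83.0733
r_1 = 50.2756 / 83.0733 = 0.605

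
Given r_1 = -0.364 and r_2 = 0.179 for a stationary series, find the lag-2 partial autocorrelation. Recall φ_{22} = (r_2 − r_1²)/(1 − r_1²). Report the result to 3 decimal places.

0.054

φ_{22} = (r_2 − r_1²) / (1 − r_1²)
r_1² = (-0.364)² = 0.132496
Numerator = 0.179 − 0.1325 = 0.0465; denominator = 1 − 0.1325 = 0.8675
φ_{22} = 0.0465 / 0.8675 = 0.054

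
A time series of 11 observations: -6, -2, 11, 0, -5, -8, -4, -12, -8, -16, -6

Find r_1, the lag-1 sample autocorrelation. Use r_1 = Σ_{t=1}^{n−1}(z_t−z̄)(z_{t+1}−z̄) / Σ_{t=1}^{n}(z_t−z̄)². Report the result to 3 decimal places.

0.374

Mean z̄ = (-6 − 2 + 11 + 0 − 5 − 8 − 4 − 12 − 8 − 16 − 6)/11 = -5.0909
Numerator Σ_{t=1}^{10}(z_t−z̄)(z_{t+1}−z̄) = 180.0826
Denominator Σ(z_t−z̄)² = 480.9091
r_1 = 180.0826 / 480.9091 = 0.374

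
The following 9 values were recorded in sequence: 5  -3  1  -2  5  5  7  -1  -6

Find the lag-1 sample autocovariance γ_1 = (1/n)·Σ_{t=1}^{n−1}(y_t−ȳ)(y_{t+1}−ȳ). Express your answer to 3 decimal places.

1.427

Mean ȳ = (5 − 3 + 1 − 2 + 5 + 5 + 7 − 1 − 6)/9 = 1.2222
Σ_{t=1}^{8}(y_t−ȳ)(y_{t+1}−ȳ) = 12.8395
γ_1 = 12.8395 / 9 = 1.427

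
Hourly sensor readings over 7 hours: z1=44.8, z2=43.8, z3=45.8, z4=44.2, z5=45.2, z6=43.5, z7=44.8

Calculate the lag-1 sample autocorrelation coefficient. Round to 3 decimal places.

Mean z̄ = (44.8 + 43.8 + 45.8 + 44.2 + 45.2 + 43.5 + 44.8)/7 = 44.5857
Deviations from mean: 0.2143, -0.7857, 1.2143, -0.3857, 0.6143, -1.0857, 0.2143
Σ(z_t−z̄)(z_{t+1}−z̄) = (-0.1684) + (-0.9541) + (-0.4684) + (-0.2369) + (-0.6669) + (-0.2327) = -2.7273
Denominator Σ(z_t−z̄)² = 3.8886
r_1 = -2.7273 / 3.8886 = -0.701

-0.701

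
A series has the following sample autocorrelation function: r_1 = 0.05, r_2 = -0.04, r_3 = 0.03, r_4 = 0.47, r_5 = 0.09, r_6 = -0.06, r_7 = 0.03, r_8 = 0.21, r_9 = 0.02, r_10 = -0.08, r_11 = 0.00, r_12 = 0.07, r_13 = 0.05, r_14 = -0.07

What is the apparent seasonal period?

The largest autocorrelation is r_4 = 0.47, with a weaker echo at lag 8 (0.21); the remaining lags stay at or below 0.09.
The dominant spike at lag 4 indicates a seasonal period of 4.

4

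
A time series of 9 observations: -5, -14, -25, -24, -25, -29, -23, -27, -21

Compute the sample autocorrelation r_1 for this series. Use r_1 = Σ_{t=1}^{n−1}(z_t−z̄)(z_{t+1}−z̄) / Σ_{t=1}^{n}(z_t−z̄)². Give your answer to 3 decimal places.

0.355

Mean z̄ = (-5 − 14 − 25 − 24 − 25 − 29 − 23 − 27 − 21)/9 = -21.4444
Numerator Σ_{t=1}^{8}(z_t−z̄)(z_{t+1}−z̄) = 158.9136
Denominator Σ(z_t−z̄)² = 448.2222
r_1 = 158.9136 / 448.2222 = 0.355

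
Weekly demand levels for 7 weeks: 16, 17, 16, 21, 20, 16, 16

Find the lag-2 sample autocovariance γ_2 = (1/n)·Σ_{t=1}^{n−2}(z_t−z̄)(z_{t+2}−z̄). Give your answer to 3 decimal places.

Mean z̄ = (16 + 17 + 16 + 21 + 20 + 16 + 16)/7 = 17.4286
Σ_{t=1}^{5}(z_t−z̄)(z_{t+2}−z̄) = -11.9388
γ_2 = -11.9388 / 7 = -1.706

-1.706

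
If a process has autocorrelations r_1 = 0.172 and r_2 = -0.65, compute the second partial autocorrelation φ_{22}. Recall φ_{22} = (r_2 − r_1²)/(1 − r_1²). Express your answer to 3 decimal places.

φ_{22} = (r_2 − r_1²) / (1 − r_1²)
r_1² = (0.172)² = 0.029584
Numerator = -0.65 − 0.0296 = -0.6796; denominator = 1 − 0.0296 = 0.9704
φ_{22} = -0.6796 / 0.9704 = -0.700

-0.700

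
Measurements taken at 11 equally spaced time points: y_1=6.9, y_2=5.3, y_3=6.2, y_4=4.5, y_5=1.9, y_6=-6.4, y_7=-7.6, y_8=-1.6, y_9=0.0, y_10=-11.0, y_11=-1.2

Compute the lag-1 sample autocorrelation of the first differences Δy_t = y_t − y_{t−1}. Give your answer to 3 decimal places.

-0.312

First differences Δy: -1.6, 0.9, -1.7, -2.6, -8.3, -1.2, 6.0, 1.6, -11.0, 9.8
Mean of differences = -0.8100
Numerator Σ(Δy_t−Δȳ)(Δy_{t+1}−Δȳ) = -103.8691
Denominator Σ(Δy_t−Δȳ)² = 332.3890
r_1(Δy) = -103.8691 / 332.3890 = -0.312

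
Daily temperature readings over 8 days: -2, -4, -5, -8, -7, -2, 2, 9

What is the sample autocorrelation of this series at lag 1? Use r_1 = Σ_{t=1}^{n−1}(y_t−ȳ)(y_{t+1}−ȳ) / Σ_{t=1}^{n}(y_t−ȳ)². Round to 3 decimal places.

0.458

Mean ȳ = (-2 − 4 − 5 − 8 − 7 − 2 + 2 + 9)/8 = -2.1250
Deviations from mean: 0.1250, -1.8750, -2.8750, -5.8750, -4.8750, 0.1250, 4.1250, 11.1250
Σ(y_t−ȳ)(y_{t+1}−ȳ) = (-0.2344) + (5.3906) + (16.8906) + (28.6406) + (-0.6094) + (0.5156) + (45.8906) = 96.4844
Denominator Σ(y_t−ȳ)² = 210.8750
r_1 = 96.4844 / 210.8750 = 0.458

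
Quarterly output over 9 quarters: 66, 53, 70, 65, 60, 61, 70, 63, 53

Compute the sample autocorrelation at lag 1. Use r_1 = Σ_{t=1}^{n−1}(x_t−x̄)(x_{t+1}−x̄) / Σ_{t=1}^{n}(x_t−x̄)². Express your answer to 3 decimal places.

-0.312

Mean x̄ = (66 + 53 + 70 + 65 + 60 + 61 + 70 + 63 + 53)/9 = 62.3333
Numerator Σ_{t=1}^{8}(x_t−x̄)(x_{t+1}−x̄) = -99.7778
Denominator Σ(x_t−x̄)² = 320.0000
r_1 = -99.7778 / 320.0000 = -0.312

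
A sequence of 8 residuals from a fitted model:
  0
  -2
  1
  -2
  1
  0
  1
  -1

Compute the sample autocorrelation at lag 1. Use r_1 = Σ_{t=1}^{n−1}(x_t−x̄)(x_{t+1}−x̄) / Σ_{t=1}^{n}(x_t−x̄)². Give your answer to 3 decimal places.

-0.636

Mean x̄ = (0 − 2 + 1 − 2 + 1 + 0 + 1 − 1)/8 = -0.2500
Σ(x_t−x̄)(x_{t+1}−x̄) = (-0.4375) + (-2.1875) + (-2.1875) + (-2.1875) + (0.3125) + (0.3125) + (-0.9375) = -7.3125
Denominator Σ(x_t−x̄)² = 11.5000
r_1 = -7.3125 / 11.5000 = -0.636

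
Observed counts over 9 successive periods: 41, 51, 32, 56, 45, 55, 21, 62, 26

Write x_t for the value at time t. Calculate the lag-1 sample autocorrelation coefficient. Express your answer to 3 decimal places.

-0.736

Mean x̄ = (41 + 51 + 32 + 56 + 45 + 55 + 21 + 62 + 26)/9 = 43.2222
Numerator Σ_{t=1}^{8}(x_t−x̄)(x_{t+1}−x̄) = -1206.7160
Denominator Σ(x_t−x̄)² = 1639.5556
r_1 = -1206.7160 / 1639.5556 = -0.736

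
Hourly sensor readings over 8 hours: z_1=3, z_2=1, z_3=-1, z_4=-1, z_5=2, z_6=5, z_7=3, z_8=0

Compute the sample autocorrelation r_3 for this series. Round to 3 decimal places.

Mean z̄ = (3 + 1 − 1 − 1 + 2 + 5 + 3 + 0)/8 = 1.5000
Deviations from mean: 1.5000, -0.5000, -2.5000, -2.5000, 0.5000, 3.5000, 1.5000, -1.5000
Σ(z_t−z̄)(z_{t+3}−z̄) = (-3.7500) + (-0.2500) + (-8.7500) + (-3.7500) + (-0.7500) = -17.2500
Denominator Σ(z_t−z̄)² = 32.0000
r_3 = -17.2500 / 32.0000 = -0.539

-0.539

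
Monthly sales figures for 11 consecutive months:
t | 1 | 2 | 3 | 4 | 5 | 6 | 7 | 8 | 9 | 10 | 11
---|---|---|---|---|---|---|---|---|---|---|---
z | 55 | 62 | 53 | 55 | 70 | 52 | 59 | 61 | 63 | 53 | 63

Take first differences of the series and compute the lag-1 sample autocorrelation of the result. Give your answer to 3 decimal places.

-0.581

First differences Δz: 7, -9, 2, 15, -18, 7, 2, 2, -10, 10
Mean of differences = 0.8000
Numerator Σ(Δz_t−Δz̄)(Δz_{t+1}−Δz̄) = -542.4400
Denominator Σ(Δz_t−Δz̄)² = 933.6000
r_1(Δz) = -542.4400 / 933.6000 = -0.581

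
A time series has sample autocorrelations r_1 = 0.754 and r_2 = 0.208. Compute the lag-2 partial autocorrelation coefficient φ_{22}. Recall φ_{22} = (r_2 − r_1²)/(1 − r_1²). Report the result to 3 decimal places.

φ_{22} = (r_2 − r_1²) / (1 − r_1²)
r_1² = (0.754)² = 0.568516
Numerator = 0.208 − 0.5685 = -0.3605; denominator = 1 − 0.5685 = 0.4315
φ_{22} = -0.3605 / 0.4315 = -0.836

-0.836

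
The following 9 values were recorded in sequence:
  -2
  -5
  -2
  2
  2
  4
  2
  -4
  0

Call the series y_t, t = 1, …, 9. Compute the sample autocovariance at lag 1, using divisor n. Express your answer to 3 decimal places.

Mean ȳ = (-2 − 5 − 2 + 2 + 2 + 4 + 2 − 4 + 0)/9 = -0.3333
Σ_{t=1}^{8}(y_t−ȳ)(y_{t+1}−ȳ) = 27.5556
γ_1 = 27.5556 / 9 = 3.062

3.062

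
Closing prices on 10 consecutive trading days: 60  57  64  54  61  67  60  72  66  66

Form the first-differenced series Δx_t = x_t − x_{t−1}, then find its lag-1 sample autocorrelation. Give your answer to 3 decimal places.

First differences Δx: -3, 7, -10, 7, 6, -7, 12, -6, 0
Mean of differences = 0.6667
Numerator Σ(Δx_t−Δx̄)(Δx_{t+1}−Δx̄) = -323.4444
Denominator Σ(Δx_t−Δx̄)² = 468.0000
r_1(Δx) = -323.4444 / 468.0000 = -0.691

-0.691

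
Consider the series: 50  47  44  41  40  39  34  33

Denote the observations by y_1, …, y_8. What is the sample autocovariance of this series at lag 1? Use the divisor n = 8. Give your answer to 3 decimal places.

18.000

Mean ȳ = (50 + 47 + 44 + 41 + 40 + 39 + 34 + 33)/8 = 41.0000
Deviations: 9.0000, 6.0000, 3.0000, 0.0000, -1.0000, -2.0000, -7.0000, -8.0000
Σ_{t=1}^{7}(y_t−ȳ)(y_{t+1}−ȳ) = 144.0000
γ_1 = 144.0000 / 8 = 18.000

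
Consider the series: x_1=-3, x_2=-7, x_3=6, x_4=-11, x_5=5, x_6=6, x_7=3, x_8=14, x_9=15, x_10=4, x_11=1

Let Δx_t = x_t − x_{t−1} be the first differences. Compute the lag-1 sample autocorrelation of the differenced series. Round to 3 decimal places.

First differences Δx: -4, 13, -17, 16, 1, -3, 11, 1, -11, -3
Mean of differences = 0.4000
Numerator Σ(Δx_t−Δx̄)(Δx_{t+1}−Δx̄) = -536.5600
Denominator Σ(Δx_t−Δx̄)² = 990.4000
r_1(Δx) = -536.5600 / 990.4000 = -0.542

-0.542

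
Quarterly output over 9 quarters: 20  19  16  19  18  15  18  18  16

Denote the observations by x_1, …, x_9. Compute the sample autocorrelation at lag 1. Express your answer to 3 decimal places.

Mean x̄ = (20 + 19 + 16 + 19 + 18 + 15 + 18 + 18 + 16)/9 = 17.6667
Numerator Σ_{t=1}^{8}(x_t−x̄)(x_{t+1}−x̄) = -3.1111
Denominator Σ(x_t−x̄)² = 22.0000
r_1 = -3.1111 / 22.0000 = -0.141

-0.141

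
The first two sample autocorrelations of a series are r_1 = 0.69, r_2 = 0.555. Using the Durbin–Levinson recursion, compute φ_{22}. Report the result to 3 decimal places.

0.151

φ_{22} = (r_2 − r_1²) / (1 − r_1²)
r_1² = (0.69)² = 0.4761
Numerator = 0.555 − 0.4761 = 0.0789; denominator = 1 − 0.4761 = 0.5239
φ_{22} = 0.0789 / 0.5239 = 0.151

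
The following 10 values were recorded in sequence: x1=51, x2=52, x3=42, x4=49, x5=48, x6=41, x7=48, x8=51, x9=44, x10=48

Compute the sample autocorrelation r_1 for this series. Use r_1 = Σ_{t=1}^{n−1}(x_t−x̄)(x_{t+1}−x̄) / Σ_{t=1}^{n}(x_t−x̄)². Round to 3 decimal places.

-0.270

Mean x̄ = (51 + 52 + 42 + 49 + 48 + 41 + 48 + 51 + 44 + 48)/10 = 47.4000
Numerator Σ_{t=1}^{9}(x_t−x̄)(x_{t+1}−x̄) = -35.7600
Denominator Σ(x_t−x̄)² = 132.4000
r_1 = -35.7600 / 132.4000 = -0.270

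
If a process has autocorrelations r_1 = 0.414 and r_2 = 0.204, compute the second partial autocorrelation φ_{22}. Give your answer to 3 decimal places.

φ_{22} = (r_2 − r_1²) / (1 − r_1²)
r_1² = (0.414)² = 0.171396
Numerator = 0.204 − 0.1714 = 0.0326; denominator = 1 − 0.1714 = 0.8286
φ_{22} = 0.0326 / 0.8286 = 0.039

0.039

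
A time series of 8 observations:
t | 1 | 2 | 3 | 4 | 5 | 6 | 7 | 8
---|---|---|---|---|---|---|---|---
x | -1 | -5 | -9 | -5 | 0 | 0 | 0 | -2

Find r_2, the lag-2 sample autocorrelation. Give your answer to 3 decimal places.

Mean x̄ = (-1 − 5 − 9 − 5 + 0 + 0 + 0 − 2)/8 = -2.7500
Deviations from mean: 1.7500, -2.2500, -6.2500, -2.2500, 2.7500, 2.7500, 2.7500, 0.7500
Σ(x_t−x̄)(x_{t+2}−x̄) = (-10.9375) + (5.0625) + (-17.1875) + (-6.1875) + (7.5625) + (2.0625) = -19.6250
Denominator Σ(x_t−x̄)² = 75.5000
r_2 = -19.6250 / 75.5000 = -0.260

-0.260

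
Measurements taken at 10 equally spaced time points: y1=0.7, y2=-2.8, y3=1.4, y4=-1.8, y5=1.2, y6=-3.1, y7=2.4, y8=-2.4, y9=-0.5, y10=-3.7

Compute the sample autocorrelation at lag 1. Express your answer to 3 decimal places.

Mean ȳ = (0.7 − 2.8 + 1.4 − 1.8 + 1.2 − 3.1 + 2.4 − 2.4 − 0.5 − 3.7)/10 = -0.8600
Numerator Σ_{t=1}^{9}(y_t−ȳ)(y_{t+1}−ȳ) = -29.9856
Denominator Σ(y_t−ȳ)² = 42.6440
r_1 = -29.9856 / 42.6440 = -0.703

-0.703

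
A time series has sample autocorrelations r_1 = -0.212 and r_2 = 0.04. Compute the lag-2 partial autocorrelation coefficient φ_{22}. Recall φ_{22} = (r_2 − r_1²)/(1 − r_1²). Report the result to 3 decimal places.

-0.005

φ_{22} = (r_2 − r_1²) / (1 − r_1²)
r_1² = (-0.212)² = 0.044944
Numerator = 0.04 − 0.0449 = -0.0049; denominator = 1 − 0.0449 = 0.9551
φ_{22} = -0.0049 / 0.9551 = -0.005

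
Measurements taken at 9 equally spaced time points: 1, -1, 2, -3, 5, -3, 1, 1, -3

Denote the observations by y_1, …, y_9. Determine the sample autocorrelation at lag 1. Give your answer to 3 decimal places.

-0.733

Mean ȳ = (1 − 1 + 2 − 3 + 5 − 3 + 1 + 1 − 3)/9 = 0.0000
Numerator Σ_{t=1}^{8}(y_t−ȳ)(y_{t+1}−ȳ) = -44.0000
Denominator Σ(y_t−ȳ)² = 60.0000
r_1 = -44.0000 / 60.0000 = -0.733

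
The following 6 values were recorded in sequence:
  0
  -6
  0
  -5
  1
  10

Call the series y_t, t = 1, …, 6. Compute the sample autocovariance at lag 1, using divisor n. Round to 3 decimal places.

Mean ȳ = (0 − 6 + 0 − 5 + 1 + 10)/6 = 0.0000
Deviations: 0.0000, -6.0000, 0.0000, -5.0000, 1.0000, 10.0000
Σ_{t=1}^{5}(y_t−ȳ)(y_{t+1}−ȳ) = 5.0000
γ_1 = 5.0000 / 6 = 0.833

0.833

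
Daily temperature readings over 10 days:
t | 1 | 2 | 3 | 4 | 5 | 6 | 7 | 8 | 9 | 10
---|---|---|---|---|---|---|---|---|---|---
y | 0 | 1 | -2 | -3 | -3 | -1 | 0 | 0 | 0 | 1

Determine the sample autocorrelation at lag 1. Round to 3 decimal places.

0.493

Mean ȳ = (0 + 1 − 2 − 3 − 3 − 1 + 0 + 0 + 0 + 1)/10 = -0.7000
Numerator Σ_{t=1}^{9}(y_t−ȳ)(y_{t+1}−ȳ) = 9.9100
Denominator Σ(y_t−ȳ)² = 20.1000
r_1 = 9.9100 / 20.1000 = 0.493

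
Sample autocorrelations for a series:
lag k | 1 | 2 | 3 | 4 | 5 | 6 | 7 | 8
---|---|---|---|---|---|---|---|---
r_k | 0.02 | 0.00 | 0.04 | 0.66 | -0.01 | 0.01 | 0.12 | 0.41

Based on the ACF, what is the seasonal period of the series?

4

The largest autocorrelation is r_4 = 0.66, with a weaker echo at lag 8 (0.41); the remaining lags stay at or below 0.12.
The dominant spike at lag 4 indicates a seasonal period of 4.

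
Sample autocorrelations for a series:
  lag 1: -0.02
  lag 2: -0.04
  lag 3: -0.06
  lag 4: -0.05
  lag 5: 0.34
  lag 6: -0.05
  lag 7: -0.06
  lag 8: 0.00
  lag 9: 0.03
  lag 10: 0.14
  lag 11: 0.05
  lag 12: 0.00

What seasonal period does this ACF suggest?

5

The largest autocorrelation is r_5 = 0.34; the remaining lags stay at or below 0.14.
The dominant spike at lag 5 indicates a seasonal period of 5.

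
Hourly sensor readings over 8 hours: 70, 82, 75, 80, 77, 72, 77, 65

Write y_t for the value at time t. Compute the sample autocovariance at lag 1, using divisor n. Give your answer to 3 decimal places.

Mean ȳ = (70 + 82 + 75 + 80 + 77 + 72 + 77 + 65)/8 = 74.7500
Σ_{t=1}^{7}(y_t−ȳ)(y_{t+1}−ȳ) = -53.8125
γ_1 = -53.8125 / 8 = -6.727

-6.727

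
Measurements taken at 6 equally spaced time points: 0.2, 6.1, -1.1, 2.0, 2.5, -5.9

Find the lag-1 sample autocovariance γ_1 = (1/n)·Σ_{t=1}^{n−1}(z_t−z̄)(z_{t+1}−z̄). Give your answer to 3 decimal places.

-3.976

Mean z̄ = (0.2 + 6.1 − 1.1 + 2.0 + 2.5 − 5.9)/6 = 0.6333
Deviations: -0.4333, 5.4667, -1.7333, 1.3667, 1.8667, -6.5333
Σ_{t=1}^{5}(z_t−z̄)(z_{t+1}−z̄) = -23.8578
γ_1 = -23.8578 / 6 = -3.976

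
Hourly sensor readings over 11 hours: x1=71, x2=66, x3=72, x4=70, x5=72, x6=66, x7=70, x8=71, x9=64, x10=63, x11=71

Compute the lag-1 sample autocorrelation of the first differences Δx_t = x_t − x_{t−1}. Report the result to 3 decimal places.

First differences Δx: -5, 6, -2, 2, -6, 4, 1, -7, -1, 8
Mean of differences = 0.0000
Numerator Σ(Δx_t−Δx̄)(Δx_{t+1}−Δx̄) = -86.0000
Denominator Σ(Δx_t−Δx̄)² = 236.0000
r_1(Δx) = -86.0000 / 236.0000 = -0.364

-0.364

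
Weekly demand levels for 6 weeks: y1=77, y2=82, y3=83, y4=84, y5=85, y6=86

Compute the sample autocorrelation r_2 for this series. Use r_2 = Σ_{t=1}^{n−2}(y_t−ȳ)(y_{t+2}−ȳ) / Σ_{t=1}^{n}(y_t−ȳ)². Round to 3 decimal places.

Mean ȳ = (77 + 82 + 83 + 84 + 85 + 86)/6 = 82.8333
Deviations from mean: -5.8333, -0.8333, 0.1667, 1.1667, 2.1667, 3.1667
Numerator Σ_{t=1}^{4}(y_t−ȳ)(y_{t+2}−ȳ) = 2.1111
Denominator Σ(y_t−ȳ)² = 50.8333
r_2 = 2.1111 / 50.8333 = 0.042

0.042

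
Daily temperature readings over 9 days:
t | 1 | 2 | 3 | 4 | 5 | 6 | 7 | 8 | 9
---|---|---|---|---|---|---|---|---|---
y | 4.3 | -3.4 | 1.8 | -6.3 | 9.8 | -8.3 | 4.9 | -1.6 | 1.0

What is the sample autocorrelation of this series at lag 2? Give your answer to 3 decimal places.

0.622

Mean ȳ = (4.3 − 3.4 + 1.8 − 6.3 + 9.8 − 8.3 + 4.9 − 1.6 + 1.0)/9 = 0.2444
Σ(y_t−ȳ)(y_{t+2}−ȳ) = (6.3086) + (23.8509) + (14.8642) + (55.9186) + (44.4864) + (15.7598) + (3.5175) = 164.7060
Denominator Σ(y_t−ȳ)² = 264.9422
r_2 = 164.7060 / 264.9422 = 0.622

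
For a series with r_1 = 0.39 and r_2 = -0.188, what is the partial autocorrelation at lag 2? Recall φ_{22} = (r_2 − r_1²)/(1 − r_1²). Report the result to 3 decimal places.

φ_{22} = (r_2 − r_1²) / (1 − r_1²)
r_1² = (0.39)² = 0.1521
Numerator = -0.188 − 0.1521 = -0.3401; denominator = 1 − 0.1521 = 0.8479
φ_{22} = -0.3401 / 0.8479 = -0.401

-0.401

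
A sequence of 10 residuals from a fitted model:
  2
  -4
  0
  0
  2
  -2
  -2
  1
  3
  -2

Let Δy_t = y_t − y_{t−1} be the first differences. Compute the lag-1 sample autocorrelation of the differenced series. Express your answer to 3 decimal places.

First differences Δy: -6, 4, 0, 2, -4, 0, 3, 2, -5
Mean of differences = -0.4444
Numerator Σ(Δy_t−Δȳ)(Δy_{t+1}−Δȳ) = -33.0864
Denominator Σ(Δy_t−Δȳ)² = 108.2222
r_1(Δy) = -33.0864 / 108.2222 = -0.306

-0.306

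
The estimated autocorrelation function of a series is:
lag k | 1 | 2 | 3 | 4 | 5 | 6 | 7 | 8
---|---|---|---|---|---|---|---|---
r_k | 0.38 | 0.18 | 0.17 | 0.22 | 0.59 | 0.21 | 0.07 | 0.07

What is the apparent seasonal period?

The largest autocorrelation is r_5 = 0.59; the remaining lags stay at or below 0.38. The elevated value at lag 1 (0.38), dropping to 0.18 at lag 2, reflects decaying short-term dependence rather than seasonality.
The dominant spike at lag 5 indicates a seasonal period of 5.

5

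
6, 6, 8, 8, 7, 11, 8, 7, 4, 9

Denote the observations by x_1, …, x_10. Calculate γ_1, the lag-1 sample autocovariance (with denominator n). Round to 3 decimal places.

-0.236

Mean x̄ = (6 + 6 + 8 + 8 + 7 + 11 + 8 + 7 + 4 + 9)/10 = 7.4000
Σ_{t=1}^{9}(x_t−x̄)(x_{t+1}−x̄) = -2.3600
γ_1 = -2.3600 / 10 = -0.236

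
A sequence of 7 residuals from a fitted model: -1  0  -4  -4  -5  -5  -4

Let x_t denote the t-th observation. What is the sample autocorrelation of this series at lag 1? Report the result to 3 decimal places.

0.472

Mean x̄ = (-1 + 0 − 4 − 4 − 5 − 5 − 4)/7 = -3.2857
Σ(x_t−x̄)(x_{t+1}−x̄) = (7.5102) + (-2.3469) + (0.5102) + (1.2245) + (2.9388) + (1.2245) = 11.0612
Denominator Σ(x_t−x̄)² = 23.4286
r_1 = 11.0612 / 23.4286 = 0.472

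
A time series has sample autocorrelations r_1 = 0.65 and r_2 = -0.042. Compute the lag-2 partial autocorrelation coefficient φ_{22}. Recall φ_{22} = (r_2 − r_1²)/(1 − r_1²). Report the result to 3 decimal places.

-0.804

φ_{22} = (r_2 − r_1²) / (1 − r_1²)
r_1² = (0.65)² = 0.4225
Numerator = -0.042 − 0.4225 = -0.4645; denominator = 1 − 0.4225 = 0.5775
φ_{22} = -0.4645 / 0.5775 = -0.804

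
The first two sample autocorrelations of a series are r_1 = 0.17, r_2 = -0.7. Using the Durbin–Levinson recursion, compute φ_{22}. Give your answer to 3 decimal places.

φ_{22} = (r_2 − r_1²) / (1 − r_1²)
r_1² = (0.17)² = 0.0289
Numerator = -0.7 − 0.0289 = -0.7289; denominator = 1 − 0.0289 = 0.9711
φ_{22} = -0.7289 / 0.9711 = -0.751

-0.751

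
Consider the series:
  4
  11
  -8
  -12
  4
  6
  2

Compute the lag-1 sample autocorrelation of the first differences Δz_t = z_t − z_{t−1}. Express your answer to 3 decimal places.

-0.141

First differences Δz: 7, -19, -4, 16, 2, -4
Mean of differences = -0.3333
Numerator Σ(Δz_t−Δz̄)(Δz_{t+1}−Δz̄) = -98.7778
Denominator Σ(Δz_t−Δz̄)² = 701.3333
r_1(Δz) = -98.7778 / 701.3333 = -0.141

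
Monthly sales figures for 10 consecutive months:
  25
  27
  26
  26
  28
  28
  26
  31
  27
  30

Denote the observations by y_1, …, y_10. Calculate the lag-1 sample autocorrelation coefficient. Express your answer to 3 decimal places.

Mean ȳ = (25 + 27 + 26 + 26 + 28 + 28 + 26 + 31 + 27 + 30)/10 = 27.4000
Numerator Σ_{t=1}^{9}(y_t−ȳ)(y_{t+1}−ȳ) = -5.3600
Denominator Σ(y_t−ȳ)² = 32.4000
r_1 = -5.3600 / 32.4000 = -0.165

-0.165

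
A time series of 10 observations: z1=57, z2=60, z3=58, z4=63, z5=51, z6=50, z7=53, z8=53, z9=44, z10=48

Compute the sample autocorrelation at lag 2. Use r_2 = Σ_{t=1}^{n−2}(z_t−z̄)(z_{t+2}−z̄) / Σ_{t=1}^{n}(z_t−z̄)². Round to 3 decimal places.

Mean z̄ = (57 + 60 + 58 + 63 + 51 + 50 + 53 + 53 + 44 + 48)/10 = 53.7000
Numerator Σ_{t=1}^{8}(z_t−z̄)(z_{t+2}−z̄) = 42.0200
Denominator Σ(z_t−z̄)² = 304.1000
r_2 = 42.0200 / 304.1000 = 0.138

0.138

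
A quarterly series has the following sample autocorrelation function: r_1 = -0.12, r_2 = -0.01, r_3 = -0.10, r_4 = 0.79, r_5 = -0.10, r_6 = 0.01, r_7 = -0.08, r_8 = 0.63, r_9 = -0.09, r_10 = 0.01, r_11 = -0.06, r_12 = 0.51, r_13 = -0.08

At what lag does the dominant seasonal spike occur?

4

The largest autocorrelation is r_4 = 0.79, with weaker echoes at lags 8 (0.63) and 12 (0.51); the remaining lags stay at or below 0.01.
The dominant spike at lag 4 indicates a seasonal period of 4.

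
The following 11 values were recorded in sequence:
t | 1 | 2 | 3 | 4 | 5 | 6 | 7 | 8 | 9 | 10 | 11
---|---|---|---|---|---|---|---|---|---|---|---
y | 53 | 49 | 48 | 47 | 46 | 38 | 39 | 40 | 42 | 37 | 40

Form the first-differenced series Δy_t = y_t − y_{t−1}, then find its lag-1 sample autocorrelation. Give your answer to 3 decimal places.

First differences Δy: -4, -1, -1, -1, -8, 1, 1, 2, -5, 3
Mean of differences = -1.3000
Numerator Σ(Δy_t−Δȳ)(Δy_{t+1}−Δȳ) = -33.2900
Denominator Σ(Δy_t−Δȳ)² = 106.1000
r_1(Δy) = -33.2900 / 106.1000 = -0.314

-0.314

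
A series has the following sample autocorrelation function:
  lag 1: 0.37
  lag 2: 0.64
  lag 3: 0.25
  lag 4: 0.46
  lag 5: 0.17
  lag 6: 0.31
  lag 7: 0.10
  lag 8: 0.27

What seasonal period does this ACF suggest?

The largest autocorrelation is r_2 = 0.64, with a weaker echo at lag 4 (0.46); the remaining lags stay at or below 0.37.
The dominant spike at lag 2 indicates a seasonal period of 2.

2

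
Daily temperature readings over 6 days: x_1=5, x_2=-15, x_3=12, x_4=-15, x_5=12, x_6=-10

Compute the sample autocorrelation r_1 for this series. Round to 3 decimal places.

-0.889

Mean x̄ = (5 − 15 + 12 − 15 + 12 − 10)/6 = -1.8333
Deviations from mean: 6.8333, -13.1667, 13.8333, -13.1667, 13.8333, -8.1667
Numerator Σ_{t=1}^{5}(x_t−x̄)(x_{t+1}−x̄) = -749.3611
Denominator Σ(x_t−x̄)² = 842.8333
r_1 = -749.3611 / 842.8333 = -0.889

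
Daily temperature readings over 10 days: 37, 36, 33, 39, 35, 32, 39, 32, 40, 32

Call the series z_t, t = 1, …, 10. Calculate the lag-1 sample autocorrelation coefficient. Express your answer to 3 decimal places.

-0.721

Mean z̄ = (37 + 36 + 33 + 39 + 35 + 32 + 39 + 32 + 40 + 32)/10 = 35.5000
Numerator Σ_{t=1}^{9}(z_t−z̄)(z_{t+1}−z̄) = -65.2500
Denominator Σ(z_t−z̄)² = 90.5000
r_1 = -65.2500 / 90.5000 = -0.721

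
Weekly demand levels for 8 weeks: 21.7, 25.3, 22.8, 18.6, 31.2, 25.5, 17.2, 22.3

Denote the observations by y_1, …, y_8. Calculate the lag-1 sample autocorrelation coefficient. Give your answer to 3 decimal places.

Mean ȳ = (21.7 + 25.3 + 22.8 + 18.6 + 31.2 + 25.5 + 17.2 + 22.3)/8 = 23.0750
Deviations from mean: -1.3750, 2.2250, -0.2750, -4.4750, 8.1250, 2.4250, -5.8750, -0.7750
Numerator Σ_{t=1}^{7}(y_t−ȳ)(y_{t+1}−ȳ) = -28.7906
Denominator Σ(y_t−ȳ)² = 133.9550
r_1 = -28.7906 / 133.9550 = -0.215

-0.215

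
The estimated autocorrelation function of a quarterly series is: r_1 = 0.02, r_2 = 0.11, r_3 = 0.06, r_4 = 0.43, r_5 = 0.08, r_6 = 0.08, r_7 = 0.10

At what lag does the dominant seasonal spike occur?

The largest autocorrelation is r_4 = 0.43; the remaining lags stay at or below 0.11.
The dominant spike at lag 4 indicates a seasonal period of 4.

4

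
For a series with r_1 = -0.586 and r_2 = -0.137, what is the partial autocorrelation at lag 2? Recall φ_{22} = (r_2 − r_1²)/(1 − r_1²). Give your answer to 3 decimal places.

φ_{22} = (r_2 − r_1²) / (1 − r_1²)
r_1² = (-0.586)² = 0.343396
Numerator = -0.137 − 0.3434 = -0.4804; denominator = 1 − 0.3434 = 0.6566
φ_{22} = -0.4804 / 0.6566 = -0.732

-0.732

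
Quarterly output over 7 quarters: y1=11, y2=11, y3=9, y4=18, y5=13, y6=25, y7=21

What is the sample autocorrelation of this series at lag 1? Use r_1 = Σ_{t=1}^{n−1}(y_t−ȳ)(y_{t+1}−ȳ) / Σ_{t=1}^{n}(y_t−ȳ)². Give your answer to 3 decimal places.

0.257

Mean ȳ = (11 + 11 + 9 + 18 + 13 + 25 + 21)/7 = 15.4286
Deviations from mean: -4.4286, -4.4286, -6.4286, 2.5714, -2.4286, 9.5714, 5.5714
Numerator Σ_{t=1}^{6}(y_t−ȳ)(y_{t+1}−ȳ) = 55.3878
Denominator Σ(y_t−ȳ)² = 215.7143
r_1 = 55.3878 / 215.7143 = 0.257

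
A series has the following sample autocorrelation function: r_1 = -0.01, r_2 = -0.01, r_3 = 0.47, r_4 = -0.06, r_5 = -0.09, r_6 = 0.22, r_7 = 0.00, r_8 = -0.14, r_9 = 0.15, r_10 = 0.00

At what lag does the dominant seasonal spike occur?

The largest autocorrelation is r_3 = 0.47, with weaker echoes at lags 6 (0.22) and 9 (0.15); the remaining lags stay at or below 0.00.
The dominant spike at lag 3 indicates a seasonal period of 3.

3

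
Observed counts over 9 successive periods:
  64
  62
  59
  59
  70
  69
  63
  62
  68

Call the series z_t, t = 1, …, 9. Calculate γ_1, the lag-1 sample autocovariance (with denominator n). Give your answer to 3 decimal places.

2.667

Mean z̄ = (64 + 62 + 59 + 59 + 70 + 69 + 63 + 62 + 68)/9 = 64.0000
Σ_{t=1}^{8}(z_t−z̄)(z_{t+1}−z̄) = 24.0000
γ_1 = 24.0000 / 9 = 2.667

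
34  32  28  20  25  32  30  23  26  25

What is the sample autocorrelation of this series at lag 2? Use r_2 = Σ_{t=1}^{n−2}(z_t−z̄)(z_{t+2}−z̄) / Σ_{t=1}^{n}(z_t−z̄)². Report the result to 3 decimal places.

-0.468

Mean z̄ = (34 + 32 + 28 + 20 + 25 + 32 + 30 + 23 + 26 + 25)/10 = 27.5000
Numerator Σ_{t=1}^{8}(z_t−z̄)(z_{t+2}−z̄) = -84.5000
Denominator Σ(z_t−z̄)² = 180.5000
r_2 = -84.5000 / 180.5000 = -0.468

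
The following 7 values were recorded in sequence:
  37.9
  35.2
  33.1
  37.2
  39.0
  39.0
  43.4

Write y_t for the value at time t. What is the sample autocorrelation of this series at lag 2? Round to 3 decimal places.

Mean ȳ = (37.9 + 35.2 + 33.1 + 37.2 + 39.0 + 39.0 + 43.4)/7 = 37.8286
Deviations from mean: 0.0714, -2.6286, -4.7286, -0.6286, 1.1714, 1.1714, 5.5714
Numerator Σ_{t=1}^{5}(y_t−ȳ)(y_{t+2}−ȳ) = 1.5655
Denominator Σ(y_t−ȳ)² = 63.4543
r_2 = 1.5655 / 63.4543 = 0.025

0.025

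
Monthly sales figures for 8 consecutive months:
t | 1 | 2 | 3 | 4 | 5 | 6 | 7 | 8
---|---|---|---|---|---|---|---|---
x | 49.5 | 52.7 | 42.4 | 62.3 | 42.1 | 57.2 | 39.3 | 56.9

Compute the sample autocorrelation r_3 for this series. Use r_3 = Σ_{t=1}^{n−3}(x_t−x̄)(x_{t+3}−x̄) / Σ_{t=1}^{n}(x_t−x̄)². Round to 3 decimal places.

Mean x̄ = (49.5 + 52.7 + 42.4 + 62.3 + 42.1 + 57.2 + 39.3 + 56.9)/8 = 50.3000
Numerator Σ_{t=1}^{5}(x_t−x̄)(x_{t+3}−x̄) = -269.9100
Denominator Σ(x_t−x̄)² = 492.2200
r_3 = -269.9100 / 492.2200 = -0.548

-0.548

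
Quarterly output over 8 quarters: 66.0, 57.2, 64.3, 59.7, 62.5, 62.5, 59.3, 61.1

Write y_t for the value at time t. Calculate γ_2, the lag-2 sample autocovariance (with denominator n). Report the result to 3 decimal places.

Mean ȳ = (66.0 + 57.2 + 64.3 + 59.7 + 62.5 + 62.5 + 59.3 + 61.1)/8 = 61.5750
Σ_{t=1}^{6}(y_t−ȳ)(y_{t+2}−ȳ) = 18.5038
γ_2 = 18.5038 / 8 = 2.313

2.313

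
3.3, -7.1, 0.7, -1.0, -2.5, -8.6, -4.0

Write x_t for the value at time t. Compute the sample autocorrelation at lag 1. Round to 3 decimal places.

Mean x̄ = (3.3 − 7.1 + 0.7 − 1.0 − 2.5 − 8.6 − 4.0)/7 = -2.7429
Deviations from mean: 6.0429, -4.3571, 3.4429, 1.7429, 0.2429, -5.8571, -1.2571
Numerator Σ_{t=1}^{6}(x_t−x̄)(x_{t+1}−x̄) = -28.9661
Denominator Σ(x_t−x̄)² = 106.3371
r_1 = -28.9661 / 106.3371 = -0.272

-0.272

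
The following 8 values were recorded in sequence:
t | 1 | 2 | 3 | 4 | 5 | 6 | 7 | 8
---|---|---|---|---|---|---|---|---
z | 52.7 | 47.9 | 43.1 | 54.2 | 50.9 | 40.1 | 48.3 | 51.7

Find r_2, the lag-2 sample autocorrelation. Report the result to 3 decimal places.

-0.684

Mean z̄ = (52.7 + 47.9 + 43.1 + 54.2 + 50.9 + 40.1 + 48.3 + 51.7)/8 = 48.6125
Numerator Σ_{t=1}^{6}(z_t−z̄)(z_{t+2}−z̄) = -113.6841
Denominator Σ(z_t−z̄)² = 166.1488
r_2 = -113.6841 / 166.1488 = -0.684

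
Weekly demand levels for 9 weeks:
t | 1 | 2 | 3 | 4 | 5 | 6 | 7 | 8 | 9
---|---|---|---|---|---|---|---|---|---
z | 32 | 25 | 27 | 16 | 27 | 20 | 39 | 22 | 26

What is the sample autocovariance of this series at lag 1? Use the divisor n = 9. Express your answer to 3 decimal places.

-18.111

Mean z̄ = (32 + 25 + 27 + 16 + 27 + 20 + 39 + 22 + 26)/9 = 26.0000
Σ_{t=1}^{8}(z_t−z̄)(z_{t+1}−z̄) = -163.0000
γ_1 = -163.0000 / 9 = -18.111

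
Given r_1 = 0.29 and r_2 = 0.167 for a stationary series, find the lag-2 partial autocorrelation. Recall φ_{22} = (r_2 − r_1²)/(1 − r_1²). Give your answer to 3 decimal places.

φ_{22} = (r_2 − r_1²) / (1 − r_1²)
r_1² = (0.29)² = 0.0841
Numerator = 0.167 − 0.0841 = 0.0829; denominator = 1 − 0.0841 = 0.9159
φ_{22} = 0.0829 / 0.9159 = 0.091

0.091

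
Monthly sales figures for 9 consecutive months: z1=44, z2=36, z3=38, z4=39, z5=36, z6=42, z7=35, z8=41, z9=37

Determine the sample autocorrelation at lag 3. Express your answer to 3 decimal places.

Mean z̄ = (44 + 36 + 38 + 39 + 36 + 42 + 35 + 41 + 37)/9 = 38.6667
Σ(z_t−z̄)(z_{t+3}−z̄) = (1.7778) + (7.1111) + (-2.2222) + (-1.2222) + (-6.2222) + (-5.5556) = -6.3333
Denominator Σ(z_t−z̄)² = 76.0000
r_3 = -6.3333 / 76.0000 = -0.083

-0.083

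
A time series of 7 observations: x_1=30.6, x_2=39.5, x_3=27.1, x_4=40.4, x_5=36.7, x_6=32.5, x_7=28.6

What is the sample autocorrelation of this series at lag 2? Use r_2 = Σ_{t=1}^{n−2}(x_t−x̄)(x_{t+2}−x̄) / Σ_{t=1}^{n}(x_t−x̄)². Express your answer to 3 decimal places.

0.098

Mean x̄ = (30.6 + 39.5 + 27.1 + 40.4 + 36.7 + 32.5 + 28.6)/7 = 33.6286
Deviations from mean: -3.0286, 5.8714, -6.5286, 6.7714, 3.0714, -1.1286, -5.0286
Numerator Σ_{t=1}^{5}(x_t−x̄)(x_{t+2}−x̄) = 16.3912
Denominator Σ(x_t−x̄)² = 168.1143
r_2 = 16.3912 / 168.1143 = 0.098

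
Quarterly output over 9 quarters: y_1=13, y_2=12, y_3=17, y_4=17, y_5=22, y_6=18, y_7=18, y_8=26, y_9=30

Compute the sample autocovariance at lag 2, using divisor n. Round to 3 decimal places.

Mean ȳ = (13 + 12 + 17 + 17 + 22 + 18 + 18 + 26 + 30)/9 = 19.2222
Σ_{t=1}^{7}(y_t−ȳ)(y_{t+2}−ȳ) = 1.5679
γ_2 = 1.5679 / 9 = 0.174

0.174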